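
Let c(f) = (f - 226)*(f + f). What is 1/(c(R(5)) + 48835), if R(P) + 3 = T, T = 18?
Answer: 1/42505 ≈ 2.3527e-5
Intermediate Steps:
R(P) = 15 (R(P) = -3 + 18 = 15)
c(f) = 2*f*(-226 + f) (c(f) = (-226 + f)*(2*f) = 2*f*(-226 + f))
1/(c(R(5)) + 48835) = 1/(2*15*(-226 + 15) + 48835) = 1/(2*15*(-211) + 48835) = 1/(-6330 + 48835) = 1/42505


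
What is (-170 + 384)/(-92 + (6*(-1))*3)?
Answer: -107/55 ≈ -1.9455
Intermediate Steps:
(-170 + 384)/(-92 + (6*(-1))*3) = 214/(-92 - 6*3) = 214/(-92 - 18) = 214/(-110) = 214*(-1/110) = -107/55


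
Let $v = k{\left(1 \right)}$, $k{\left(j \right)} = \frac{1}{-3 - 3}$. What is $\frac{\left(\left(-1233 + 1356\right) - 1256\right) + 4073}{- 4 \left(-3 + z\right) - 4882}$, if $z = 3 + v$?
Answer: $- \frac{315}{523} \approx -0.60229$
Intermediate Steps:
$k{\left(j \right)} = - \frac{1}{6}$ ($k{\left(j \right)} = \frac{1}{-6} = - \frac{1}{6}$)
$v = - \frac{1}{6} \approx -0.16667$
$z = \frac{17}{6}$ ($z = 3 - \frac{1}{6} = \frac{17}{6} \approx 2.8333$)
$\frac{\left(\left(-1233 + 1356\right) - 1256\right) + 4073}{- 4 \left(-3 + z\right) - 4882} = \frac{\left(\left(-1233 + 1356\right) - 1256\right) + 4073}{- 4 \left(-3 + \frac{17}{6}\right) - 4882} = \frac{\left(123 - 1256\right) + 4073}{\left(-4\right) \left(- \frac{1}{6}\right) - 4882} = \frac{-1133 + 4073}{\frac{2}{3} - 4882} = \frac{2940}{- \frac{14644}{3}} = 2940 \left(- \frac{3}{14644}\right) = - \frac{315}{523}$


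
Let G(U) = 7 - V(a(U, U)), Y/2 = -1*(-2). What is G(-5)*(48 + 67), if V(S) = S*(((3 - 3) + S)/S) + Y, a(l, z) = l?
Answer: 920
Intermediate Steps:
Y = 4 (Y = 2*(-1*(-2)) = 2*2 = 4)
V(S) = 4 + S (V(S) = S*(((3 - 3) + S)/S) + 4 = S*((0 + S)/S) + 4 = S*(S/S) + 4 = S*1 + 4 = S + 4 = 4 + S)
G(U) = 3 - U (G(U) = 7 - (4 + U) = 7 + (-4 - U) = 3 - U)
G(-5)*(48 + 67) = (3 - 1*(-5))*(48 + 67) = (3 + 5)*115 = 8*115 = 920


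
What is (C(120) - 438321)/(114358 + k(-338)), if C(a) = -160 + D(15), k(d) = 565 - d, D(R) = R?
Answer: -438466/115261 ≈ -3.8041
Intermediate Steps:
C(a) = -145 (C(a) = -160 + 15 = -145)
(C(120) - 438321)/(114358 + k(-338)) = (-145 - 438321)/(114358 + (565 - 1*(-338))) = -438466/(114358 + (565 + 338)) = -438466/(114358 + 903) = -438466/115261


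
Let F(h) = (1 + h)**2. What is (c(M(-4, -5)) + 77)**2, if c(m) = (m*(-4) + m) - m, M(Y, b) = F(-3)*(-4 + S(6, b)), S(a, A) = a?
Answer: 2025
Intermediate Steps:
M(Y, b) = 8 (M(Y, b) = (1 - 3)**2*(-4 + 6) = (-2)**2*2 = 4*2 = 8)
c(m) = -4*m (c(m) = (-4*m + m) - m = -3*m - m = -4*m)
(c(M(-4, -5)) + 77)**2 = (-4*8 + 77)**2 = (-32 + 77)**2 = 45**2 = 2025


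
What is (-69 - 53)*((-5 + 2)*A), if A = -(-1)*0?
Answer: 0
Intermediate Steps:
A = 0 (A = -1*0 = 0)
(-69 - 53)*((-5 + 2)*A) = (-69 - 53)*((-5 + 2)*0) = -(-366)*0 = -122*0 = 0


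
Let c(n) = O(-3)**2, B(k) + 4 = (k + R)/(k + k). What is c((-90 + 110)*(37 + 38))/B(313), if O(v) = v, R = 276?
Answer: -5634/1915 ≈ -2.9420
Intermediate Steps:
B(k) = -4 + (276 + k)/(2*k) (B(k) = -4 + (k + 276)/(k + k) = -4 + (276 + k)/((2*k)) = -4 + (276 + k)*(1/(2*k)) = -4 + (276 + k)/(2*k))
c(n) = 9 (c(n) = (-3)**2 = 9)
c((-90 + 110)*(37 + 38))/B(313) = 9/(-7/2 + 138/313) = 9/(-1915/626) = 9*(-626/1915) = -5634/1915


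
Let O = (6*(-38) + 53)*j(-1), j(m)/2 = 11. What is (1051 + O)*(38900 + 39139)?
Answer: -218431161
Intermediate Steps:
j(m) = 22 (j(m) = 2*11 = 22)
O = -3850 (O = (6*(-38) + 53)*22 = (-228 + 53)*22 = -175*22 = -3850)
(1051 + O)*(38900 + 39139) = (1051 - 3850)*(38900 + 39139) = -2799*78039 = -218431161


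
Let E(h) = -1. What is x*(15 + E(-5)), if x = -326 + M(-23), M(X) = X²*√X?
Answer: -4564 + 7406*I*√23 ≈ -4564.0 + 35518.0*I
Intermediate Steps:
M(X) = X^(5/2)
x = -326 + 529*I*√23 (x = -326 + (-23)^(5/2) = -326 + 529*I*√23 ≈ -326.0 + 2537.0*I)
x*(15 + E(-5)) = (-326 + 529*I*√23)*(15 - 1) = (-326 + 529*I*√23)*14 = -4564 + 7406*I*√23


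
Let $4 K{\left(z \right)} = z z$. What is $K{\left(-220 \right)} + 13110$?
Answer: $25210$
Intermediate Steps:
$K{\left(z \right)} = \frac{z^{2}}{4}$ ($K{\left(z \right)} = \frac{z z}{4} = \frac{z^{2}}{4}$)
$K{\left(-220 \right)} + 13110 = \frac{\left(-220\right)^{2}}{4} + 13110 = \frac{1}{4} \cdot 48400 + 13110 = 12100 + 13110 = 25210$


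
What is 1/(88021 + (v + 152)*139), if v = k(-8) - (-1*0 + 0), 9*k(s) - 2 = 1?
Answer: 3/327586 ≈ 9.1579e-6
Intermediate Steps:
k(s) = 1/3 (k(s) = 2/9 + (1/9)*1 = 2/9 + 1/9 = 1/3)
v = 1/3 (v = 1/3 - (-1*0 + 0) = 1/3 - (0 + 0) = 1/3 - 1*0 = 1/3 + 0 = 1/3 ≈ 0.33333)
1/(88021 + (v + 152)*139) = 1/(88021 + (1/3 + 152)*139) = 1/(88021 + (457/3)*139) = 1/(88021 + 63523/3) = 1/(327586/3) = 3/327586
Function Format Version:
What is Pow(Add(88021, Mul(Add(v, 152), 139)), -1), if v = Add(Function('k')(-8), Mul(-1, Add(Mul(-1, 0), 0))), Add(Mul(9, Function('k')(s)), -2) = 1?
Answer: Rational(3, 327586) ≈ 9.1579e-6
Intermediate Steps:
Function('k')(s) = Rational(1, 3) (Function('k')(s) = Add(Rational(2, 9), Mul(Rational(1, 9), 1)) = Add(Rational(2, 9), Rational(1, 9)) = Rational(1, 3))
v = Rational(1, 3) (v = Add(Rational(1, 3), Mul(-1, Add(Mul(-1, 0), 0))) = Add(Rational(1, 3), Mul(-1, Add(0, 0))) = Add(Rational(1, 3), Mul(-1, 0)) = Add(Rational(1, 3), 0) = Rational(1, 3) ≈ 0.33333)
Pow(Add(88021, Mul(Add(v, 152), 139)), -1) = Pow(Add(88021, Mul(Add(Rational(1, 3), 152), 139)), -1) = Pow(Add(88021, Mul(Rational(457, 3), 139)), -1) = Pow(Add(88021, Rational(63523, 3)), -1) = Pow(Rational(327586, 3), -1) = Rational(3, 327586)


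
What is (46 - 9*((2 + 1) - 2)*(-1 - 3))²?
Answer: 6724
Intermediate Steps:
(46 - 9*((2 + 1) - 2)*(-1 - 3))² = (46 - 9*(3 - 2)*(-4))² = (46 - 9*(-4))² = (46 + 36)² = 82² = 6724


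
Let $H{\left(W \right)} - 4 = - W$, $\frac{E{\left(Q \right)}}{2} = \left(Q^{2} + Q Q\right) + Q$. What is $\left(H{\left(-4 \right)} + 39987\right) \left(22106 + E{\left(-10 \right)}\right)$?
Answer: $899327570$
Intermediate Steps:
$E{\left(Q \right)} = 2 Q + 4 Q^{2}$ ($E{\left(Q \right)} = 2 \left(\left(Q^{2} + Q Q\right) + Q\right) = 2 \left(\left(Q^{2} + Q^{2}\right) + Q\right) = 2 \left(2 Q^{2} + Q\right) = 2 \left(Q + 2 Q^{2}\right) = 2 Q + 4 Q^{2}$)
$H{\left(W \right)} = 4 - W$
$\left(H{\left(-4 \right)} + 39987\right) \left(22106 + E{\left(-10 \right)}\right) = \left(\left(4 - -4\right) + 39987\right) \left(22106 + 2 \left(-10\right) \left(1 + 2 \left(-10\right)\right)\right) = \left(\left(4 + 4\right) + 39987\right) \left(22106 + 2 \left(-10\right) \left(1 - 20\right)\right) = \left(8 + 39987\right) \left(22106 + 2 \left(-10\right) \left(-19\right)\right) = 39995 \left(22106 + 380\right) = 39995 \cdot 22486 = 899327570$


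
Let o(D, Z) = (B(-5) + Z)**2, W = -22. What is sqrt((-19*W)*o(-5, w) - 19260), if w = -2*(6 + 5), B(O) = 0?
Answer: 2*sqrt(45763) ≈ 427.85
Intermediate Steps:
w = -22 (w = -2*11 = -22)
o(D, Z) = Z**2 (o(D, Z) = (0 + Z)**2 = Z**2)
sqrt((-19*W)*o(-5, w) - 19260) = sqrt(-19*(-22)*(-22)**2 - 19260) = sqrt(418*484 - 19260) = sqrt(202312 - 19260) = sqrt(183052) = 2*sqrt(45763)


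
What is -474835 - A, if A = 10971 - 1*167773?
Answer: -318033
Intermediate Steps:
A = -156802 (A = 10971 - 167773 = -156802)
-474835 - A = -474835 - 1*(-156802) = -474835 + 156802 = -318033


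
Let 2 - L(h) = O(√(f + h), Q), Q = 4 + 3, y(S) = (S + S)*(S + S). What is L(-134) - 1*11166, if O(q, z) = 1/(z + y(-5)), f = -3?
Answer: -1194549/107 ≈ -11164.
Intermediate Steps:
y(S) = 4*S² (y(S) = (2*S)*(2*S) = 4*S²)
Q = 7
O(q, z) = 1/(100 + z) (O(q, z) = 1/(z + 4*(-5)²) = 1/(z + 4*25) = 1/(z + 100) = 1/(100 + z))
L(h) = 213/107 (L(h) = 2 - 1/(100 + 7) = 2 - 1/107 = 213/107)
L(-134) - 1*11166 = 213/107 - 1*11166 = 213/107 - 11166 = -1194549/107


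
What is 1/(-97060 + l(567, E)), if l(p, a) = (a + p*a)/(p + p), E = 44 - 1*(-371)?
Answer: -567/54915160 ≈ -1.0325e-5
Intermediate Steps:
E = 415 (E = 44 + 371 = 415)
l(p, a) = (a + a*p)/(2*p) (l(p, a) = (a + a*p)/((2*p)) = (a + a*p)*(1/(2*p)) = (a + a*p)/(2*p))
1/(-97060 + l(567, E)) = 1/(-97060 + (½)*415*(1 + 567)/567) = 1/(-97060 + (½)*415*(1/567)*568) = 1/(-97060 + 117860/567) = 1/(-54915160/567) = -567/54915160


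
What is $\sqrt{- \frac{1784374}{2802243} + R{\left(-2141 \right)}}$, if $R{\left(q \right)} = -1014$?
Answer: $\frac{2 i \sqrt{1991875500558642}}{2802243} \approx 31.853 i$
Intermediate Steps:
$\sqrt{- \frac{1784374}{2802243} + R{\left(-2141 \right)}} = \sqrt{- \frac{1784374}{2802243} - 1014} = \sqrt{- \frac{2843258776}{2802243}} = \frac{2 i \sqrt{1991875500558642}}{2802243}$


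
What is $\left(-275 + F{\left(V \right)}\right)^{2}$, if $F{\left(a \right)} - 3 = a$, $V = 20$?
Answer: $63504$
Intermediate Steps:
$F{\left(a \right)} = 3 + a$
$\left(-275 + F{\left(V \right)}\right)^{2} = \left(-275 + \left(3 + 20\right)\right)^{2} = \left(-275 + 23\right)^{2} = \left(-252\right)^{2} = 63504$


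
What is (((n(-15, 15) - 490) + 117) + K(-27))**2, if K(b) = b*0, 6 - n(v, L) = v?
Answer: 123904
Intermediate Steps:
n(v, L) = 6 - v
K(b) = 0
(((n(-15, 15) - 490) + 117) + K(-27))**2 = ((((6 - 1*(-15)) - 490) + 117) + 0)**2 = ((((6 + 15) - 490) + 117) + 0)**2 = (((21 - 490) + 117) + 0)**2 = ((-469 + 117) + 0)**2 = (-352 + 0)**2 = (-352)**2 = 123904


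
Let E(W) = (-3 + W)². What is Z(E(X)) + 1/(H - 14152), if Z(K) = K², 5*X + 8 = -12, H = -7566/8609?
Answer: 292542955125/121842134 ≈ 2401.0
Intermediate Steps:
H = -7566/8609 (H = -7566*1/8609 = -7566/8609 ≈ -0.87885)
X = -4 (X = -8/5 + (⅕)*(-12) = -8/5 - 12/5 = -4)
Z(E(X)) + 1/(H - 14152) = ((-3 - 4)²)² + 1/(-7566/8609 - 14152) = ((-7)²)² + 1/(-121842134/8609) = 49² - 8609/121842134 = 2401 - 8609/121842134 = 292542955125/121842134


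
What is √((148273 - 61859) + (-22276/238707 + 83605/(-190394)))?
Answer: √4165600026084019173686/219557394 ≈ 293.96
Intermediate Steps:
√((148273 - 61859) + (-22276/238707 + 83605/(-190394))) = √(86414 + (-22276*1/238707 + 83605*(-1/190394))) = √(86414 + (-22276/238707 - 3635/8278)) = √(86414 - 1052100673/1976016546) = √(170754441705371/1976016546) = √4165600026084019173686/219557394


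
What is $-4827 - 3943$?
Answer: $-8770$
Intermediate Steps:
$-4827 - 3943 = -8770$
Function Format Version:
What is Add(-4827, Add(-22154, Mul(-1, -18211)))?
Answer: -8770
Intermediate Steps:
Add(-4827, Add(-22154, Mul(-1, -18211))) = Add(-4827, Add(-22154, 18211)) = Add(-4827, -3943) = -8770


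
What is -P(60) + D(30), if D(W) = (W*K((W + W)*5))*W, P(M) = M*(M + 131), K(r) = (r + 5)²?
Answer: 83711040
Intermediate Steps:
K(r) = (5 + r)²
P(M) = M*(131 + M)
D(W) = W²*(5 + 10*W)² (D(W) = (W*(5 + (W + W)*5)²)*W = (W*(5 + (2*W)*5)²)*W = (W*(5 + 10*W)²)*W = W²*(5 + 10*W)²)
-P(60) + D(30) = -60*(131 + 60) + 25*30²*(1 + 2*30)² = -60*191 + 25*900*(1 + 60)² = -1*11460 + 25*900*61² = -11460 + 25*900*3721 = -11460 + 83722500 = 83711040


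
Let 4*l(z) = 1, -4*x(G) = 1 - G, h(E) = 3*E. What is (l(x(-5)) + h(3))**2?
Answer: 1369/16 ≈ 85.563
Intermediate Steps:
x(G) = -1/4 + G/4 (x(G) = -(1 - G)/4 = -1/4 + G/4)
l(z) = 1/4 (l(z) = (1/4)*1 = 1/4)
(l(x(-5)) + h(3))**2 = (1/4 + 3*3)**2 = (1/4 + 9)**2 = (37/4)**2 = 1369/16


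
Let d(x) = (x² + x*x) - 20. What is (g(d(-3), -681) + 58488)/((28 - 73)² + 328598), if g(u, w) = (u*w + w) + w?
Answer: 58488/330623 ≈ 0.17690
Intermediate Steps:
d(x) = -20 + 2*x² (d(x) = (x² + x²) - 20 = 2*x² - 20 = -20 + 2*x²)
g(u, w) = 2*w + u*w (g(u, w) = (w + u*w) + w = 2*w + u*w)
(g(d(-3), -681) + 58488)/((28 - 73)² + 328598) = (-681*(2 + (-20 + 2*(-3)²)) + 58488)/((28 - 73)² + 328598) = (-681*(2 + (-20 + 2*9)) + 58488)/((-45)² + 328598) = (-681*(2 + (-20 + 18)) + 58488)/(2025 + 328598) = (-681*(2 - 2) + 58488)/330623 = (-681*0 + 58488)*(1/330623) = (0 + 58488)*(1/330623) = 58488*(1/330623) = 58488/330623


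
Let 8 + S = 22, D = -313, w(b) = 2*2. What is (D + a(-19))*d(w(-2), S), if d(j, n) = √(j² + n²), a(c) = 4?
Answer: -618*√53 ≈ -4499.1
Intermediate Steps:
w(b) = 4
S = 14 (S = -8 + 22 = 14)
(D + a(-19))*d(w(-2), S) = (-313 + 4)*√(4² + 14²) = -309*√(16 + 196) = -618*√53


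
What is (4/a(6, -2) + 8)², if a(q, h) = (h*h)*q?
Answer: 2401/36 ≈ 66.694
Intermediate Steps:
a(q, h) = q*h² (a(q, h) = h²*q = q*h²)
(4/a(6, -2) + 8)² = (4/((6*(-2)²)) + 8)² = (4/((6*4)) + 8)² = (4/24 + 8)² = (4*(1/24) + 8)² = (⅙ + 8)² = (49/6)² = 2401/36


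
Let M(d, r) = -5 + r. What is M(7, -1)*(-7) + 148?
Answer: 190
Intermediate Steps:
M(7, -1)*(-7) + 148 = (-5 - 1)*(-7) + 148 = -6*(-7) + 148 = 42 + 148 = 190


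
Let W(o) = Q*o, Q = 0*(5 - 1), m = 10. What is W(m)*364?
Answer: 0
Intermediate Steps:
Q = 0 (Q = 0*4 = 0)
W(o) = 0 (W(o) = 0*o = 0)
W(m)*364 = 0*364 = 0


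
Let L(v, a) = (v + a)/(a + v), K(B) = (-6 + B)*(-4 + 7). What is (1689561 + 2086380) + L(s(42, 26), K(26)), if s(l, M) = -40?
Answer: 3775942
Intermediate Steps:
K(B) = -18 + 3*B (K(B) = (-6 + B)*3 = -18 + 3*B)
L(v, a) = 1 (L(v, a) = (a + v)/(a + v) = 1)
(1689561 + 2086380) + L(s(42, 26), K(26)) = (1689561 + 2086380) + 1 = 3775941 + 1 = 3775942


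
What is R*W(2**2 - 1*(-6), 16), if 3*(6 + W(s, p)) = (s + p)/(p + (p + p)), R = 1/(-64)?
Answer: 419/4608 ≈ 0.090929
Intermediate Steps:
R = -1/64 ≈ -0.015625
W(s, p) = -6 + (p + s)/(9*p) (W(s, p) = -6 + ((s + p)/(p + (p + p)))/3 = -6 + ((p + s)/(p + 2*p))/3 = -6 + ((p + s)/((3*p)))/3 = -6 + ((p + s)*(1/(3*p)))/3 = -6 + ((p + s)/(3*p))/3 = -6 + (p + s)/(9*p))
R*W(2**2 - 1*(-6), 16) = -((2**2 - 1*(-6)) - 53*16)/(576*16) = -((4 + 6) - 848)/(576*16) = -(10 - 848)/(576*16) = -(-838)/(576*16) = -1/64*(-419/72) = 419/4608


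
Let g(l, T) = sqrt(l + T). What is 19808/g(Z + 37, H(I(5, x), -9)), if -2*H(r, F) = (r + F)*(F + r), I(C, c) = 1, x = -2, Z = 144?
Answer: 19808*sqrt(149)/149 ≈ 1622.7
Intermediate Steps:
H(r, F) = -(F + r)**2/2 (H(r, F) = -(r + F)*(F + r)/2 = -(F + r)*(F + r)/2 = -(F + r)**2/2)
g(l, T) = sqrt(T + l)
19808/g(Z + 37, H(I(5, x), -9)) = 19808/(sqrt(-(-9 + 1)**2/2 + (144 + 37))) = 19808/(sqrt(-1/2*(-8)**2 + 181)) = 19808/(sqrt(-1/2*64 + 181)) = 19808/(sqrt(-32 + 181)) = 19808/(sqrt(149)) = 19808*(sqrt(149)/149) = 19808*sqrt(149)/149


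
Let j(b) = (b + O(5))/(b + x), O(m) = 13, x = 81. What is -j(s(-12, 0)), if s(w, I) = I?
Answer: -13/81 ≈ -0.16049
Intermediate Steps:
j(b) = (13 + b)/(81 + b) (j(b) = (b + 13)/(b + 81) = (13 + b)/(81 + b))
-j(s(-12, 0)) = -(13 + 0)/(81 + 0) = -13/81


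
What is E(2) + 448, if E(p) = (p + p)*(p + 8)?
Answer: 488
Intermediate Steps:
E(p) = 2*p*(8 + p) (E(p) = (2*p)*(8 + p) = 2*p*(8 + p))
E(2) + 448 = 2*2*(8 + 2) + 448 = 2*2*10 + 448 = 40 + 448 = 488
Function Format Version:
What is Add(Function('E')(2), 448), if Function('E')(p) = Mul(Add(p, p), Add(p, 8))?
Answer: 488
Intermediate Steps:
Function('E')(p) = Mul(2, p, Add(8, p)) (Function('E')(p) = Mul(Mul(2, p), Add(8, p)) = Mul(2, p, Add(8, p)))
Add(Function('E')(2), 448) = Add(Mul(2, 2, Add(8, 2)), 448) = Add(Mul(2, 2, 10), 448) = Add(40, 448) = 488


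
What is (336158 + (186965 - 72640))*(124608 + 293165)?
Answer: 188199634359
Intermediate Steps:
(336158 + (186965 - 72640))*(124608 + 293165) = (336158 + 114325)*417773 = 450483*417773 = 188199634359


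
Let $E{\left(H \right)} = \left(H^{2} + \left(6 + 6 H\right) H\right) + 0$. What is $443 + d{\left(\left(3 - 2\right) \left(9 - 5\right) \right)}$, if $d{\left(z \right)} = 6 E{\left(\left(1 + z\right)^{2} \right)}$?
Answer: $27593$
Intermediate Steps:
$E{\left(H \right)} = H^{2} + H \left(6 + 6 H\right)$ ($E{\left(H \right)} = \left(H^{2} + H \left(6 + 6 H\right)\right) + 0 = H^{2} + H \left(6 + 6 H\right)$)
$d{\left(z \right)} = 6 \left(1 + z\right)^{2} \left(6 + 7 \left(1 + z\right)^{2}\right)$
$443 + d{\left(\left(3 - 2\right) \left(9 - 5\right) \right)} = 443 + \left(1 + \left(3 - 2\right) \left(9 - 5\right)\right)^{2} \left(36 + 42 \left(1 + \left(3 - 2\right) \left(9 - 5\right)\right)^{2}\right) = 443 + \left(1 + 1 \cdot 4\right)^{2} \left(36 + 42 \left(1 + 1 \cdot 4\right)^{2}\right) = 443 + \left(1 + 4\right)^{2} \left(36 + 42 \left(1 + 4\right)^{2}\right) = 443 + 5^{2} \left(36 + 42 \cdot 5^{2}\right) = 443 + 25 \left(36 + 42 \cdot 25\right) = 443 + 25 \left(36 + 1050\right) = 443 + 25 \cdot 1086 = 443 + 27150 = 27593$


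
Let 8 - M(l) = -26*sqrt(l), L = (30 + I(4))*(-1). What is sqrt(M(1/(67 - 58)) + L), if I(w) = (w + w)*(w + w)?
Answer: 2*I*sqrt(174)/3 ≈ 8.7939*I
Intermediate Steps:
I(w) = 4*w**2 (I(w) = (2*w)*(2*w) = 4*w**2)
L = -94 (L = (30 + 4*4**2)*(-1) = (30 + 4*16)*(-1) = (30 + 64)*(-1) = 94*(-1) = -94)
M(l) = 8 + 26*sqrt(l) (M(l) = 8 - (-26)*sqrt(l) = 8 + 26*sqrt(l))
sqrt(M(1/(67 - 58)) + L) = sqrt((8 + 26*sqrt(1/(67 - 58))) - 94) = sqrt((8 + 26*sqrt(1/9)) - 94) = sqrt((8 + 26*(1/3)) - 94) = sqrt((8 + 26/3) - 94) = sqrt(50/3 - 94) = sqrt(-232/3) = 2*I*sqrt(174)/3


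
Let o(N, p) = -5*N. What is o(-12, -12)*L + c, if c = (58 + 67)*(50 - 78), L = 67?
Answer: 520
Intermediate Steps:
c = -3500 (c = 125*(-28) = -3500)
o(-12, -12)*L + c = -5*(-12)*67 - 3500 = 60*67 - 3500 = 4020 - 3500 = 520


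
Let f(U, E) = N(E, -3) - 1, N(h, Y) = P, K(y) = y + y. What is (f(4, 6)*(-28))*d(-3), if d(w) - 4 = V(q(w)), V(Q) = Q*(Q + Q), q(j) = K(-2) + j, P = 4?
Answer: -8568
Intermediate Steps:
K(y) = 2*y
N(h, Y) = 4
q(j) = -4 + j (q(j) = 2*(-2) + j = -4 + j)
V(Q) = 2*Q² (V(Q) = Q*(2*Q) = 2*Q²)
f(U, E) = 3 (f(U, E) = 4 - 1 = 3)
d(w) = 4 + 2*(-4 + w)²
(f(4, 6)*(-28))*d(-3) = (3*(-28))*(4 + 2*(-4 - 3)²) = -84*(4 + 2*(-7)²) = -84*(4 + 2*49) = -84*(4 + 98) = -84*102 = -8568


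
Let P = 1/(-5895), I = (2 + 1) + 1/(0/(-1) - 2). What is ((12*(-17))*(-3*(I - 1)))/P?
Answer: -5411610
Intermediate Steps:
I = 5/2 (I = 3 + 1/(0*(-1) - 2) = 3 + 1/(0 - 2) = 3 + 1/(-2) = 3 - ½ = 5/2 ≈ 2.5000)
P = -1/5895 ≈ -0.00016964
((12*(-17))*(-3*(I - 1)))/P = ((12*(-17))*(-3*(5/2 - 1)))/(-1/5895) = -(-612)*3/2*(-5895) = -204*(-9/2)*(-5895) = 918*(-5895) = -5411610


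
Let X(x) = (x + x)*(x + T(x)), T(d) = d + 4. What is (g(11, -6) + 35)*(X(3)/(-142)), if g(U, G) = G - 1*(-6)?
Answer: -1050/71 ≈ -14.789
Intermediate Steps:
T(d) = 4 + d
g(U, G) = 6 + G (g(U, G) = G + 6 = 6 + G)
X(x) = 2*x*(4 + 2*x) (X(x) = (x + x)*(x + (4 + x)) = (2*x)*(4 + 2*x) = 2*x*(4 + 2*x))
(g(11, -6) + 35)*(X(3)/(-142)) = ((6 - 6) + 35)*((4*3*(2 + 3))/(-142)) = (0 + 35)*((4*3*5)*(-1/142)) = 35*(60*(-1/142)) = 35*(-30/71) = -1050/71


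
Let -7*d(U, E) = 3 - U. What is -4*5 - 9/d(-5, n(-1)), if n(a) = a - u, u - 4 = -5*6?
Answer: -97/8 ≈ -12.125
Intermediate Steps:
u = -26 (u = 4 - 5*6 = 4 - 30 = -26)
n(a) = 26 + a (n(a) = a - 1*(-26) = a + 26 = 26 + a)
d(U, E) = -3/7 + U/7 (d(U, E) = -(3 - U)/7 = -3/7 + U/7)
-4*5 - 9/d(-5, n(-1)) = -4*5 - 9/(-3/7 + (1/7)*(-5)) = -20 - 9/(-3/7 - 5/7) = -20 - 9/(-8/7) = -20 - 9*(-7/8) = -20 + 63/8 = -97/8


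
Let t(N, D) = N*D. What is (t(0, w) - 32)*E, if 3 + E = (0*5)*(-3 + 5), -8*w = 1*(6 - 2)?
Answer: 96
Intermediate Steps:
w = -½ (w = -(6 - 2)/8 = -4/8 = -⅛*4 = -½ ≈ -0.50000)
t(N, D) = D*N
E = -3 (E = -3 + (0*5)*(-3 + 5) = -3 + 0*2 = -3 + 0 = -3)
(t(0, w) - 32)*E = (-½*0 - 32)*(-3) = (0 - 32)*(-3) = -32*(-3) = 96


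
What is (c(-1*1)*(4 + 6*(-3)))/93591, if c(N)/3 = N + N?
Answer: 28/31197 ≈ 0.00089752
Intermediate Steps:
c(N) = 6*N (c(N) = 3*(N + N) = 3*(2*N) = 6*N)
(c(-1*1)*(4 + 6*(-3)))/93591 = ((6*(-1*1))*(4 + 6*(-3)))/93591 = ((6*(-1))*(4 - 18))*(1/93591) = -6*(-14)*(1/93591) = 84*(1/93591) = 28/31197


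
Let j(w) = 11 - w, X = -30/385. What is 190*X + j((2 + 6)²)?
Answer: -5221/77 ≈ -67.805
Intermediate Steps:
X = -6/77 (X = -30*1/385 = -6/77 ≈ -0.077922)
190*X + j((2 + 6)²) = 190*(-6/77) + (11 - (2 + 6)²) = -1140/77 + (11 - 1*8²) = -1140/77 + (11 - 1*64) = -1140/77 + (11 - 64) = -1140/77 - 53 = -5221/77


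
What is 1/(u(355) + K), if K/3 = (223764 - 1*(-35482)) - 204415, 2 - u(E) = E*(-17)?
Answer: 1/170530 ≈ 5.8641e-6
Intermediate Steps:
u(E) = 2 + 17*E (u(E) = 2 - E*(-17) = 2 - (-17)*E = 2 + 17*E)
K = 164493 (K = 3*((223764 - 1*(-35482)) - 204415) = 3*((223764 + 35482) - 204415) = 3*(259246 - 204415) = 3*54831 = 164493)
1/(u(355) + K) = 1/((2 + 17*355) + 164493) = 1/((2 + 6035) + 164493) = 1/(6037 + 164493) = 1/170530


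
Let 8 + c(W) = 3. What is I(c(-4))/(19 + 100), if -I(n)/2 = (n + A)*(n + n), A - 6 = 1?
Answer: 40/119 ≈ 0.33613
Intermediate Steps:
A = 7 (A = 6 + 1 = 7)
c(W) = -5 (c(W) = -8 + 3 = -5)
I(n) = -4*n*(7 + n) (I(n) = -2*(n + 7)*(n + n) = -2*(7 + n)*2*n = -4*n*(7 + n))
I(c(-4))/(19 + 100) = (-4*(-5)*(7 - 5))/(19 + 100) = -4*(-5)*2/119 = 40*(1/119) = 40/119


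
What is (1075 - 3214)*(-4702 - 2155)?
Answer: 14667123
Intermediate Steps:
(1075 - 3214)*(-4702 - 2155) = -2139*(-6857) = 14667123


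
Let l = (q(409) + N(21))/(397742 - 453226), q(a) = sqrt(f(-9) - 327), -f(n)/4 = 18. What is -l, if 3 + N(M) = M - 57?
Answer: -3/4268 + I*sqrt(399)/55484 ≈ -0.00070291 + 0.00036001*I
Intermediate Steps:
f(n) = -72 (f(n) = -4*18 = -72)
N(M) = -60 + M (N(M) = -3 + (M - 57) = -3 + (-57 + M) = -60 + M)
q(a) = I*sqrt(399) (q(a) = sqrt(-72 - 327) = sqrt(-399) = I*sqrt(399))
l = 3/4268 - I*sqrt(399)/55484 (l = (I*sqrt(399) + (-60 + 21))/(397742 - 453226) = (I*sqrt(399) - 39)/(-55484) = (-39 + I*sqrt(399))*(-1/55484) = 3/4268 - I*sqrt(399)/55484 ≈ 0.00070291 - 0.00036001*I)
-l = -(3/4268 - I*sqrt(399)/55484) = -3/4268 + I*sqrt(399)/55484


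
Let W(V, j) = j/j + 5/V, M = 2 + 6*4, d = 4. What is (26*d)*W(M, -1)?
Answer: 124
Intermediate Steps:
M = 26 (M = 2 + 24 = 26)
W(V, j) = 1 + 5/V
(26*d)*W(M, -1) = (26*4)*((5 + 26)/26) = 104*((1/26)*31) = 104*(31/26) = 124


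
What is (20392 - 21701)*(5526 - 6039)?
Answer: 671517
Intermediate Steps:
(20392 - 21701)*(5526 - 6039) = -1309*(-513) = 671517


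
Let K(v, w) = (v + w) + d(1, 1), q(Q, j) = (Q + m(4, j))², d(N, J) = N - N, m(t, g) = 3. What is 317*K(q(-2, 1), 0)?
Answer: 317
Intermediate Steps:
d(N, J) = 0
q(Q, j) = (3 + Q)² (q(Q, j) = (Q + 3)² = (3 + Q)²)
K(v, w) = v + w (K(v, w) = (v + w) + 0 = v + w)
317*K(q(-2, 1), 0) = 317*((3 - 2)² + 0) = 317*(1² + 0) = 317*(1 + 0) = 317*1 = 317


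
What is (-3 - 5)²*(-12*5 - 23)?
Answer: -5312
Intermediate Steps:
(-3 - 5)²*(-12*5 - 23) = (-8)²*(-60 - 23) = 64*(-83) = -5312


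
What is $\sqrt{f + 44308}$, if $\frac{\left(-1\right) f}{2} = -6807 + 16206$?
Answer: $\sqrt{25510} \approx 159.72$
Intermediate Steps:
$f = -18798$ ($f = - 2 \left(-6807 + 16206\right) = \left(-2\right) 9399 = -18798$)
$\sqrt{f + 44308} = \sqrt{-18798 + 44308} = \sqrt{25510}$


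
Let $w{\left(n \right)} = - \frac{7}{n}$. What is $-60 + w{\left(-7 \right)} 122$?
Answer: $62$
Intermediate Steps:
$-60 + w{\left(-7 \right)} 122 = -60 + - \frac{7}{-7} \cdot 122 = -60 + \left(-7\right) \left(- \frac{1}{7}\right) 122 = -60 + 1 \cdot 122 = -60 + 122 = 62$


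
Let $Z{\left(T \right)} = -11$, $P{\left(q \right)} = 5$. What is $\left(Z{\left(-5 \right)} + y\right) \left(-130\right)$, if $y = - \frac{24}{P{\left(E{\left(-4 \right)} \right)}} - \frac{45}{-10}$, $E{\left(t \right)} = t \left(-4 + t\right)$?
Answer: $1469$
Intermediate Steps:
$y = - \frac{3}{10}$ ($y = - \frac{24}{5} - \frac{45}{-10} = \left(-24\right) \frac{1}{5} - - \frac{9}{2} = - \frac{24}{5} + \frac{9}{2} = - \frac{3}{10} \approx -0.3$)
$\left(Z{\left(-5 \right)} + y\right) \left(-130\right) = \left(-11 - \frac{3}{10}\right) \left(-130\right) = \left(- \frac{113}{10}\right) \left(-130\right) = 1469$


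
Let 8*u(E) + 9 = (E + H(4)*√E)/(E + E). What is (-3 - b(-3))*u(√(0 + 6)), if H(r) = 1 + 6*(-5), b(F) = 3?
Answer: 51/8 + 29*6^(¾)/16 ≈ 13.324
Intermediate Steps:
H(r) = -29 (H(r) = 1 - 30 = -29)
u(E) = -9/8 + (E - 29*√E)/(16*E) (u(E) = -9/8 + ((E - 29*√E)/(E + E))/8 = -9/8 + ((E - 29*√E)/((2*E)))/8 = -9/8 + ((E - 29*√E)*(1/(2*E)))/8 = -9/8 + ((E - 29*√E)/(2*E))/8 = -9/8 + (E - 29*√E)/(16*E))
(-3 - b(-3))*u(√(0 + 6)) = (-3 - 1*3)*(-17/16 - 29/(16*(0 + 6)^(¼))) = (-3 - 3)*(-17/16 - 29*6^(¾)/6/16) = -6*(-17/16 - 29*6^(¾)/96) = 51/8 + 29*6^(¾)/16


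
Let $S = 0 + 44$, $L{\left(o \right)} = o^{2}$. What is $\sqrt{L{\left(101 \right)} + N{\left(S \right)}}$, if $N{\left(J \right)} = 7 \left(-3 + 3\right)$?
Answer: $101$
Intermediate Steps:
$S = 44$
$N{\left(J \right)} = 0$ ($N{\left(J \right)} = 7 \cdot 0 = 0$)
$\sqrt{L{\left(101 \right)} + N{\left(S \right)}} = \sqrt{101^{2} + 0} = \sqrt{10201 + 0} = \sqrt{10201} = 101$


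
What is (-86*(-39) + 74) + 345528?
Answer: 348956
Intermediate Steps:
(-86*(-39) + 74) + 345528 = (3354 + 74) + 345528 = 3428 + 345528 = 348956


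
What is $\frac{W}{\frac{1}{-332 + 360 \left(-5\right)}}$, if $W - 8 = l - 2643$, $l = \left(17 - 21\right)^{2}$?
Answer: $5583708$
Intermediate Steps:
$l = 16$ ($l = \left(-4\right)^{2} = 16$)
$W = -2619$ ($W = 8 + \left(16 - 2643\right) = 8 - 2627 = -2619$)
$\frac{W}{\frac{1}{-332 + 360 \left(-5\right)}} = - \frac{2619}{\frac{1}{-332 + 360 \left(-5\right)}} = - \frac{2619}{\frac{1}{-332 - 1800}} = - \frac{2619}{\frac{1}{-2132}} = - \frac{2619}{- \frac{1}{2132}} = \left(-2619\right) \left(-2132\right) = 5583708$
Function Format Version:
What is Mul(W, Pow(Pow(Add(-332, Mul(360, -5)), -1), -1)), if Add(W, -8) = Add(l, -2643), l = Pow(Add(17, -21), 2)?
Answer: 5583708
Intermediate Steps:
l = 16 (l = Pow(-4, 2) = 16)
W = -2619 (W = Add(8, Add(16, -2643)) = Add(8, -2627) = -2619)
Mul(W, Pow(Pow(Add(-332, Mul(360, -5)), -1), -1)) = Mul(-2619, Pow(Pow(Add(-332, Mul(360, -5)), -1), -1)) = Mul(-2619, Pow(Pow(Add(-332, -1800), -1), -1)) = Mul(-2619, Pow(Pow(-2132, -1), -1)) = Mul(-2619, Pow(Rational(-1, 2132), -1)) = Mul(-2619, -2132) = 5583708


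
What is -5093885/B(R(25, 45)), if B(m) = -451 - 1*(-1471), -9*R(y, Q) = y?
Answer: -1018777/204 ≈ -4994.0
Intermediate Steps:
R(y, Q) = -y/9
B(m) = 1020 (B(m) = -451 + 1471 = 1020)
-5093885/B(R(25, 45)) = -5093885/1020 = -5093885*1/1020 = -1018777/204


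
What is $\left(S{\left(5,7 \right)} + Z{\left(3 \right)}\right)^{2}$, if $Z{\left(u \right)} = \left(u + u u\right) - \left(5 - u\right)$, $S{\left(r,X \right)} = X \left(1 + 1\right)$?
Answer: $576$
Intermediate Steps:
$S{\left(r,X \right)} = 2 X$ ($S{\left(r,X \right)} = X 2 = 2 X$)
$Z{\left(u \right)} = -5 + u^{2} + 2 u$ ($Z{\left(u \right)} = \left(u + u^{2}\right) + \left(-5 + u\right) = -5 + u^{2} + 2 u$)
$\left(S{\left(5,7 \right)} + Z{\left(3 \right)}\right)^{2} = \left(2 \cdot 7 + \left(-5 + 3^{2} + 2 \cdot 3\right)\right)^{2} = \left(14 + \left(-5 + 9 + 6\right)\right)^{2} = \left(14 + 10\right)^{2} = 24^{2} = 576$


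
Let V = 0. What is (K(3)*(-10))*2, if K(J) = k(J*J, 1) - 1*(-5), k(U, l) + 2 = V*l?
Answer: -60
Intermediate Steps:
k(U, l) = -2 (k(U, l) = -2 + 0*l = -2 + 0 = -2)
K(J) = 3 (K(J) = -2 - 1*(-5) = -2 + 5 = 3)
(K(3)*(-10))*2 = (3*(-10))*2 = -30*2 = -60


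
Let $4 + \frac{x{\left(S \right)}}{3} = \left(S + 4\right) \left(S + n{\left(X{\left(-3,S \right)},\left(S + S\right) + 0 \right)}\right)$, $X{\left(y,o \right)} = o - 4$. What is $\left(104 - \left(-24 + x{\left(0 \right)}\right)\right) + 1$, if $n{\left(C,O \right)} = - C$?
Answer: $93$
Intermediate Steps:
$X{\left(y,o \right)} = -4 + o$
$x{\left(S \right)} = 36 + 12 S$ ($x{\left(S \right)} = -12 + 3 \left(S + 4\right) \left(S - \left(-4 + S\right)\right) = -12 + 3 \left(4 + S\right) \left(S - \left(-4 + S\right)\right) = -12 + 3 \left(4 + S\right) 4 = -12 + 3 \left(16 + 4 S\right) = -12 + \left(48 + 12 S\right) = 36 + 12 S$)
$\left(104 - \left(-24 + x{\left(0 \right)}\right)\right) + 1 = \left(104 + \left(24 - \left(36 + 12 \cdot 0\right)\right)\right) + 1 = \left(104 + \left(24 - \left(36 + 0\right)\right)\right) + 1 = \left(104 + \left(24 - 36\right)\right) + 1 = \left(104 - 12\right) + 1 = 92 + 1 = 93$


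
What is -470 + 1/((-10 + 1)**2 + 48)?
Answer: -60629/129 ≈ -469.99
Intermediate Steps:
-470 + 1/((-10 + 1)**2 + 48) = -470 + 1/((-9)**2 + 48) = -470 + 1/(81 + 48) = -470 + 1/129 = -60629/129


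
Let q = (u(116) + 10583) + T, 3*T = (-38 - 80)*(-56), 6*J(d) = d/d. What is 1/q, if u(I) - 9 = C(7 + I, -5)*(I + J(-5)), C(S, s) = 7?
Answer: 6/81647 ≈ 7.3487e-5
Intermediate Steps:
J(d) = 1/6 (J(d) = (d/d)/6 = (1/6)*1 = 1/6)
u(I) = 61/6 + 7*I (u(I) = 9 + 7*(I + 1/6) = 9 + 7*(1/6 + I) = 9 + (7/6 + 7*I) = 61/6 + 7*I)
T = 6608/3 (T = ((-38 - 80)*(-56))/3 = (-118*(-56))/3 = (1/3)*6608 = 6608/3 ≈ 2202.7)
q = 81647/6 (q = ((61/6 + 7*116) + 10583) + 6608/3 = ((61/6 + 812) + 10583) + 6608/3 = (4933/6 + 10583) + 6608/3 = 68431/6 + 6608/3 = 81647/6 ≈ 13608.)
1/q = 1/(81647/6) = 6/81647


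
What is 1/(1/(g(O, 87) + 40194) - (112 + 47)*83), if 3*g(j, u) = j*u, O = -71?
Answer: -38135/503267594 ≈ -7.5775e-5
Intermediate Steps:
g(j, u) = j*u/3 (g(j, u) = (j*u)/3 = j*u/3)
1/(1/(g(O, 87) + 40194) - (112 + 47)*83) = 1/(1/((⅓)*(-71)*87 + 40194) - (112 + 47)*83) = 1/(1/(-2059 + 40194) - 159*83) = 1/(1/38135 - 1*13197) = 1/(1/38135 - 13197) = 1/(-503267594/38135) = -38135/503267594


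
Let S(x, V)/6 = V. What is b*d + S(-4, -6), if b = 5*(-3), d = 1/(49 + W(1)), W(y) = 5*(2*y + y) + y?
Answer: -471/13 ≈ -36.231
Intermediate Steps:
S(x, V) = 6*V
W(y) = 16*y (W(y) = 5*(3*y) + y = 15*y + y = 16*y)
d = 1/65 (d = 1/(49 + 16*1) = 1/(49 + 16) = 1/65 ≈ 0.015385)
b = -15
b*d + S(-4, -6) = -15*1/65 + 6*(-6) = -3/13 - 36 = -471/13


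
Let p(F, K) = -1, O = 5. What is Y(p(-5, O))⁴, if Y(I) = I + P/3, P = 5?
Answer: 16/81 ≈ 0.19753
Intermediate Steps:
Y(I) = 5/3 + I (Y(I) = I + 5/3 = 5/3 + I)
Y(p(-5, O))⁴ = (5/3 - 1)⁴ = (⅔)⁴ = 16/81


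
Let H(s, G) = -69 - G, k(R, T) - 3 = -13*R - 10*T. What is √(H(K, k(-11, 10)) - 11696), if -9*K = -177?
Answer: I*√11811 ≈ 108.68*I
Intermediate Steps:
K = 59/3 (K = -⅑*(-177) = 59/3 ≈ 19.667)
k(R, T) = 3 - 13*R - 10*T (k(R, T) = 3 + (-13*R - 10*T) = 3 - 13*R - 10*T)
√(H(K, k(-11, 10)) - 11696) = √((-69 - (3 - 13*(-11) - 10*10)) - 11696) = √((-69 - (3 + 143 - 100)) - 11696) = √((-69 - 1*46) - 11696) = √((-69 - 46) - 11696) = √(-115 - 11696) = √(-11811) = I*√11811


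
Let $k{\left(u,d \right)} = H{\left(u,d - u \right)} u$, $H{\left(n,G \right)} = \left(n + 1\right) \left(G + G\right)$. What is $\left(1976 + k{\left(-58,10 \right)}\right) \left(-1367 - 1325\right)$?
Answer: $-1215685664$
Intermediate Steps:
$H{\left(n,G \right)} = 2 G \left(1 + n\right)$ ($H{\left(n,G \right)} = \left(1 + n\right) 2 G = 2 G \left(1 + n\right)$)
$k{\left(u,d \right)} = 2 u \left(1 + u\right) \left(d - u\right)$ ($k{\left(u,d \right)} = 2 \left(d - u\right) \left(1 + u\right) u = 2 \left(1 + u\right) \left(d - u\right) u = 2 u \left(1 + u\right) \left(d - u\right)$)
$\left(1976 + k{\left(-58,10 \right)}\right) \left(-1367 - 1325\right) = \left(1976 + 2 \left(-58\right) \left(1 - 58\right) \left(10 - -58\right)\right) \left(-1367 - 1325\right) = \left(1976 + 2 \left(-58\right) \left(-57\right) \left(10 + 58\right)\right) \left(-2692\right) = \left(1976 + 2 \left(-58\right) \left(-57\right) 68\right) \left(-2692\right) = \left(1976 + 449616\right) \left(-2692\right) = 451592 \left(-2692\right) = -1215685664$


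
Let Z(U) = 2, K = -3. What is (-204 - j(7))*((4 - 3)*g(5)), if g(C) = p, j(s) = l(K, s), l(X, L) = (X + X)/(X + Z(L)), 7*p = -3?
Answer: 90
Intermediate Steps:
p = -3/7 (p = (⅐)*(-3) = -3/7 ≈ -0.42857)
l(X, L) = 2*X/(2 + X) (l(X, L) = (X + X)/(X + 2) = (2*X)/(2 + X) = 2*X/(2 + X))
j(s) = 6 (j(s) = 2*(-3)/(2 - 3) = 2*(-3)/(-1) = 2*(-3)*(-1) = 6)
g(C) = -3/7
(-204 - j(7))*((4 - 3)*g(5)) = (-204 - 1*6)*((4 - 3)*(-3/7)) = (-204 - 6)*(1*(-3/7)) = -210*(-3/7) = 90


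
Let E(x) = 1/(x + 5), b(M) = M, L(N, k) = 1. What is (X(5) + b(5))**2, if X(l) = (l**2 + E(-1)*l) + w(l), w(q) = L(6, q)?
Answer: 16641/16 ≈ 1040.1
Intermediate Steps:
w(q) = 1
E(x) = 1/(5 + x)
X(l) = 1 + l**2 + l/4 (X(l) = (l**2 + l/(5 - 1)) + 1 = (l**2 + l/4) + 1 = 1 + l**2 + l/4)
(X(5) + b(5))**2 = ((1 + 5**2 + (1/4)*5) + 5)**2 = ((1 + 25 + 5/4) + 5)**2 = (109/4 + 5)**2 = (129/4)**2 = 16641/16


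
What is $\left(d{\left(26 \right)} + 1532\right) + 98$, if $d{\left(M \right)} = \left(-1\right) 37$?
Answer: $1593$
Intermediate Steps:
$d{\left(M \right)} = -37$
$\left(d{\left(26 \right)} + 1532\right) + 98 = \left(-37 + 1532\right) + 98 = 1495 + 98 = 1593$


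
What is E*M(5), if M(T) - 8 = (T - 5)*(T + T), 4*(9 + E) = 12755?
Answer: 25438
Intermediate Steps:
E = 12719/4 (E = -9 + (¼)*12755 = -9 + 12755/4 = 12719/4 ≈ 3179.8)
M(T) = 8 + 2*T*(-5 + T) (M(T) = 8 + (T - 5)*(T + T) = 8 + (-5 + T)*(2*T) = 8 + 2*T*(-5 + T))
E*M(5) = 12719*(8 - 10*5 + 2*5²)/4 = 12719*(8 - 50 + 2*25)/4 = 12719*(8 - 50 + 50)/4 = (12719/4)*8 = 25438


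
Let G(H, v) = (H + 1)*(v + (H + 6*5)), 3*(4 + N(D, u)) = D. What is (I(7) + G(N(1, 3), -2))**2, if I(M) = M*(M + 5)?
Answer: 29584/81 ≈ 365.23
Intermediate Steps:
N(D, u) = -4 + D/3
G(H, v) = (1 + H)*(30 + H + v) (G(H, v) = (1 + H)*(v + (H + 30)) = (1 + H)*(v + (30 + H)) = (1 + H)*(30 + H + v))
I(M) = M*(5 + M)
(I(7) + G(N(1, 3), -2))**2 = (7*(5 + 7) + (30 - 2 + (-4 + (1/3)*1)**2 + 31*(-4 + (1/3)*1) + (-4 + (1/3)*1)*(-2)))**2 = (7*12 + (30 - 2 + (-4 + 1/3)**2 + 31*(-4 + 1/3) + (-4 + 1/3)*(-2)))**2 = (84 + (30 - 2 + (-11/3)**2 + 31*(-11/3) - 11/3*(-2)))**2 = (84 + (30 - 2 + 121/9 - 341/3 + 22/3))**2 = (84 - 584/9)**2 = (172/9)**2 = 29584/81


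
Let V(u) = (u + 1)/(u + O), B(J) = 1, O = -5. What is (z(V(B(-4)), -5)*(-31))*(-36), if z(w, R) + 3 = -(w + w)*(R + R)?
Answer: -14508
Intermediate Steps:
V(u) = (1 + u)/(-5 + u) (V(u) = (u + 1)/(u - 5) = (1 + u)/(-5 + u))
z(w, R) = -3 - 4*R*w (z(w, R) = -3 - (w + w)*(R + R) = -3 - 2*w*2*R = -3 - 4*R*w)
(z(V(B(-4)), -5)*(-31))*(-36) = ((-3 - 4*(-5)*(1 + 1)/(-5 + 1))*(-31))*(-36) = ((-3 - 4*(-5)*2/(-4))*(-31))*(-36) = ((-3 - 4*(-5)*(-¼*2))*(-31))*(-36) = ((-3 - 4*(-5)*(-½))*(-31))*(-36) = ((-3 - 10)*(-31))*(-36) = -13*(-31)*(-36) = 403*(-36) = -14508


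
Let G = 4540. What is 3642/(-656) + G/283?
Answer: 973777/92824 ≈ 10.491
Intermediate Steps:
3642/(-656) + G/283 = 3642/(-656) + 4540/283 = 3642*(-1/656) + 4540*(1/283) = -1821/328 + 4540/283 = 973777/92824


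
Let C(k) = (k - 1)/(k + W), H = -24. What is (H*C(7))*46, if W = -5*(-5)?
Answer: -207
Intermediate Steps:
W = 25
C(k) = (-1 + k)/(25 + k) (C(k) = (k - 1)/(k + 25) = (-1 + k)/(25 + k))
(H*C(7))*46 = -24*(-1 + 7)/(25 + 7)*46 = -24*6/32*46 = -3*6/4*46 = -24*3/16*46 = -9/2*46 = -207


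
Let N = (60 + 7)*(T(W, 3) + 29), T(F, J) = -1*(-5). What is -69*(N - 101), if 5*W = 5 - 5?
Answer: -150213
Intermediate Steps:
W = 0 (W = (5 - 5)/5 = (1/5)*0 = 0)
T(F, J) = 5
N = 2278 (N = (60 + 7)*(5 + 29) = 67*34 = 2278)
-69*(N - 101) = -69*(2278 - 101) = -69*2177 = -150213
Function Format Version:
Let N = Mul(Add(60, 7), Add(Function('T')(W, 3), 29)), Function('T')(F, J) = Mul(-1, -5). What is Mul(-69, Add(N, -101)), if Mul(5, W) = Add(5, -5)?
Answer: -150213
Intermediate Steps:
W = 0 (W = Mul(Rational(1, 5), Add(5, -5)) = Mul(Rational(1, 5), 0) = 0)
Function('T')(F, J) = 5
N = 2278 (N = Mul(Add(60, 7), Add(5, 29)) = Mul(67, 34) = 2278)
Mul(-69, Add(N, -101)) = Mul(-69, Add(2278, -101)) = Mul(-69, 2177) = -150213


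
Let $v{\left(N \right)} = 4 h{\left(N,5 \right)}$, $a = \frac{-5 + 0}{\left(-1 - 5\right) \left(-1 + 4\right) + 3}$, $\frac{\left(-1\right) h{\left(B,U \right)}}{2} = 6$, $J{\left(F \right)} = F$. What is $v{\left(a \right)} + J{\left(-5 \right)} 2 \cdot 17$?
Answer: $-218$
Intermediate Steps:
$h{\left(B,U \right)} = -12$ ($h{\left(B,U \right)} = \left(-2\right) 6 = -12$)
$a = \frac{1}{3}$ ($a = - \frac{5}{\left(-6\right) 3 + 3} = - \frac{5}{-18 + 3} = - \frac{5}{-15} = \left(-5\right) \left(- \frac{1}{15}\right) = \frac{1}{3} \approx 0.33333$)
$v{\left(N \right)} = -48$ ($v{\left(N \right)} = 4 \left(-12\right) = -48$)
$v{\left(a \right)} + J{\left(-5 \right)} 2 \cdot 17 = -48 - 5 \cdot 2 \cdot 17 = -48 - 170 = -218$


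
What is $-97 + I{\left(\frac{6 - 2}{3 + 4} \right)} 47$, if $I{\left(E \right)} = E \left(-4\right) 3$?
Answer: $- \frac{2935}{7} \approx -419.29$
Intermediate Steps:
$I{\left(E \right)} = - 12 E$ ($I{\left(E \right)} = - 4 E 3 = - 12 E$)
$-97 + I{\left(\frac{6 - 2}{3 + 4} \right)} 47 = -97 + - 12 \frac{6 - 2}{3 + 4} \cdot 47 = -97 + - 12 \cdot \frac{4}{7} \cdot 47 = -97 + - 12 \cdot 4 \cdot \frac{1}{7} \cdot 47 = -97 + \left(-12\right) \frac{4}{7} \cdot 47 = -97 - \frac{2256}{7} = - \frac{2935}{7}$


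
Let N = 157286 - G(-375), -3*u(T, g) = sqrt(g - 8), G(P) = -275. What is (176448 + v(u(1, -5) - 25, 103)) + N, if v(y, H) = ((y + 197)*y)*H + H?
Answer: -980431/9 - 5047*I*sqrt(13) ≈ -1.0894e+5 - 18197.0*I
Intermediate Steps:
u(T, g) = -sqrt(-8 + g)/3 (u(T, g) = -sqrt(g - 8)/3 = -sqrt(-8 + g)/3)
v(y, H) = H + H*y*(197 + y) (v(y, H) = ((197 + y)*y)*H + H = (y*(197 + y))*H + H = H*y*(197 + y) + H = H + H*y*(197 + y))
N = 157561 (N = 157286 - 1*(-275) = 157286 + 275 = 157561)
(176448 + v(u(1, -5) - 25, 103)) + N = (176448 + 103*(1 + (-sqrt(-8 - 5)/3 - 25)**2 + 197*(-sqrt(-8 - 5)/3 - 25))) + 157561 = (176448 + 103*(1 + (-I*sqrt(13)/3 - 25)**2 + 197*(-I*sqrt(13)/3 - 25))) + 157561 = (176448 + 103*(1 + (-25 - I*sqrt(13)/3)**2 + 197*(-25 - I*sqrt(13)/3))) + 157561 = (176448 + 103*(1 + (-25 - I*sqrt(13)/3)**2 + (-4925 - 197*I*sqrt(13)/3))) + 157561 = (176448 + 103*(-4924 + (-25 - I*sqrt(13)/3)**2 - 197*I*sqrt(13)/3)) + 157561 = (176448 + (-507172 + 103*(-25 - I*sqrt(13)/3)**2 - 20291*I*sqrt(13)/3)) + 157561 = (-330724 + 103*(-25 - I*sqrt(13)/3)**2 - 20291*I*sqrt(13)/3) + 157561 = -173163 + 103*(-25 - I*sqrt(13)/3)**2 - 20291*I*sqrt(13)/3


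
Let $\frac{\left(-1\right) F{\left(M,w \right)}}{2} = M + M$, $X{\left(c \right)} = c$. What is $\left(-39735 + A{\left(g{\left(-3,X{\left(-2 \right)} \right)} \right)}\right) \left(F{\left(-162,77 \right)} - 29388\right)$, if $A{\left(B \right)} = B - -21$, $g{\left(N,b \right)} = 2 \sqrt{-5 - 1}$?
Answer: $1141380360 - 57480 i \sqrt{6} \approx 1.1414 \cdot 10^{9} - 1.408 \cdot 10^{5} i$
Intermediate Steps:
$g{\left(N,b \right)} = 2 i \sqrt{6}$ ($g{\left(N,b \right)} = 2 \sqrt{-6} = 2 i \sqrt{6}$)
$F{\left(M,w \right)} = - 4 M$ ($F{\left(M,w \right)} = - 2 \left(M + M\right) = - 2 \cdot 2 M = - 4 M$)
$A{\left(B \right)} = 21 + B$ ($A{\left(B \right)} = B + 21 = 21 + B$)
$\left(-39735 + A{\left(g{\left(-3,X{\left(-2 \right)} \right)} \right)}\right) \left(F{\left(-162,77 \right)} - 29388\right) = \left(-39735 + \left(21 + 2 i \sqrt{6}\right)\right) \left(\left(-4\right) \left(-162\right) - 29388\right) = \left(-39714 + 2 i \sqrt{6}\right) \left(648 - 29388\right) = \left(-39714 + 2 i \sqrt{6}\right) \left(-28740\right) = 1141380360 - 57480 i \sqrt{6}$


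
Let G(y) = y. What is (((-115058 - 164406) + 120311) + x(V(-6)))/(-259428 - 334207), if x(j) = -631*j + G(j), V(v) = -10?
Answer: 152853/593635 ≈ 0.25749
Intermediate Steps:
x(j) = -630*j (x(j) = -631*j + j = -630*j)
(((-115058 - 164406) + 120311) + x(V(-6)))/(-259428 - 334207) = (((-115058 - 164406) + 120311) - 630*(-10))/(-259428 - 334207) = ((-279464 + 120311) + 6300)/(-593635) = (-159153 + 6300)*(-1/593635) = -152853*(-1/593635) = 152853/593635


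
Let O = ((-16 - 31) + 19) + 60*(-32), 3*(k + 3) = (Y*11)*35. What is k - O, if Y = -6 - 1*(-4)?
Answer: 5065/3 ≈ 1688.3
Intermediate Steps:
Y = -2 (Y = -6 + 4 = -2)
k = -779/3 (k = -3 + (-2*11*35)/3 = -3 + (-22*35)/3 = -3 + (⅓)*(-770) = -3 - 770/3 = -779/3 ≈ -259.67)
O = -1948 (O = (-47 + 19) - 1920 = -28 - 1920 = -1948)
k - O = -779/3 - 1*(-1948) = -779/3 + 1948 = 5065/3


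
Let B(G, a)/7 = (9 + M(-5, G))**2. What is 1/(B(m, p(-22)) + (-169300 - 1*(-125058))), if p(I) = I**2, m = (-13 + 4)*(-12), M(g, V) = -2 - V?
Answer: 1/27165 ≈ 3.6812e-5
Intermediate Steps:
m = 108 (m = -9*(-12) = 108)
B(G, a) = 7*(7 - G)**2 (B(G, a) = 7*(9 + (-2 - G))**2 = 7*(7 - G)**2)
1/(B(m, p(-22)) + (-169300 - 1*(-125058))) = 1/(7*(-7 + 108)**2 + (-169300 - 1*(-125058))) = 1/(7*101**2 + (-169300 + 125058)) = 1/(7*10201 - 44242) = 1/(71407 - 44242) = 1/27165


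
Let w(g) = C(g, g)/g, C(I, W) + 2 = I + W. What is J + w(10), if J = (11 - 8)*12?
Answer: 189/5 ≈ 37.800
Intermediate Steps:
C(I, W) = -2 + I + W (C(I, W) = -2 + (I + W) = -2 + I + W)
J = 36 (J = 3*12 = 36)
w(g) = (-2 + 2*g)/g (w(g) = (-2 + g + g)/g = (-2 + 2*g)/g)
J + w(10) = 36 + (2 - 2/10) = 36 + (2 - 2*⅒) = 36 + (2 - ⅕) = 36 + 9/5 = 189/5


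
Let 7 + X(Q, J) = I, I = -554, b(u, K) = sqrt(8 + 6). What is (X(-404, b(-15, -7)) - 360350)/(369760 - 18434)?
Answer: -360911/351326 ≈ -1.0273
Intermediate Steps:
b(u, K) = sqrt(14)
X(Q, J) = -561 (X(Q, J) = -7 - 554 = -561)
(X(-404, b(-15, -7)) - 360350)/(369760 - 18434) = (-561 - 360350)/(369760 - 18434) = -360911/351326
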